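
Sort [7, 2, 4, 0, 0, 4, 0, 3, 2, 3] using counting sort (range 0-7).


Count array: [3, 0, 2, 2, 2, 0, 0, 1]
Reconstruct: [0, 0, 0, 2, 2, 3, 3, 4, 4, 7]


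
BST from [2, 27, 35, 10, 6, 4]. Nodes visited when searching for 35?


BST root = 2
Search for 35: compare at each node
Path: [2, 27, 35]


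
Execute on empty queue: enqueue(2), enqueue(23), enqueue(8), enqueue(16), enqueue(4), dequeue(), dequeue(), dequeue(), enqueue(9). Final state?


enqueue(2) -> [2]
enqueue(23) -> [2, 23]
enqueue(8) -> [2, 23, 8]
enqueue(16) -> [2, 23, 8, 16]
enqueue(4) -> [2, 23, 8, 16, 4]
dequeue() returns 2 -> [23, 8, 16, 4]
dequeue() returns 23 -> [8, 16, 4]
dequeue() returns 8 -> [16, 4]
enqueue(9) -> [16, 4, 9]
Final queue (front to back): [16, 4, 9]


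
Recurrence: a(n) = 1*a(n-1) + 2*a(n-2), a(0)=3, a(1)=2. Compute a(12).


Build bottom-up:
...a(10)=1708, a(11)=3412, a(12)=1*3412+2*1708=6828


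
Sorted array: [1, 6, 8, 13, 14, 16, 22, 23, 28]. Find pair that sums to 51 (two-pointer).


Two pointers: lo=0, hi=8
Found pair: (23, 28) summing to 51


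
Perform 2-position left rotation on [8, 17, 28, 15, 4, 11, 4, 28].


Left rotate by 2: [28, 15, 4, 11, 4, 28, 8, 17]


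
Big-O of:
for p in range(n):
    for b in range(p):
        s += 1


Per nesting level: O(n) * O(n) [triangular over p] = O(n^2)
Complexity: O(n^2)


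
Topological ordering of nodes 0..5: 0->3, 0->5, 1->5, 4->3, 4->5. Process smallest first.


Kahn's algorithm, process smallest node first
Order: [0, 1, 2, 4, 3, 5]


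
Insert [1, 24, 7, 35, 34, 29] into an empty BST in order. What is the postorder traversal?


Root = 1; build tree by BST insertion.
Postorder traversal: [7, 29, 34, 35, 24, 1]


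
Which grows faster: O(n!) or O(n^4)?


quartic grows slower than factorial
O(n^4) is asymptotically smaller; O(n!) grows faster


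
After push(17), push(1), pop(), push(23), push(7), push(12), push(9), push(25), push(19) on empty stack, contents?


push(17) -> [17]
push(1) -> [17, 1]
pop() returns 1 -> [17]
push(23) -> [17, 23]
push(7) -> [17, 23, 7]
push(12) -> [17, 23, 7, 12]
push(9) -> [17, 23, 7, 12, 9]
push(25) -> [17, 23, 7, 12, 9, 25]
push(19) -> [17, 23, 7, 12, 9, 25, 19]
Final stack (bottom to top): [17, 23, 7, 12, 9, 25, 19]


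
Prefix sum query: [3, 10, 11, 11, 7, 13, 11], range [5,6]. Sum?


Prefix sums: [0, 3, 13, 24, 35, 42, 55, 66]
Sum[5..6] = prefix[7] - prefix[5] = 66 - 42 = 24


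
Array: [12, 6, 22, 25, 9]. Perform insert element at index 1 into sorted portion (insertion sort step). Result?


After one pass: [6, 12, 22, 25, 9]


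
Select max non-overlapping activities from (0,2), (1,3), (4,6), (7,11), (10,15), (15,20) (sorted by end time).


Greedy: pick earliest-ending, then skip overlaps.
Selected (4 activities): [(0, 2), (4, 6), (7, 11), (15, 20)]


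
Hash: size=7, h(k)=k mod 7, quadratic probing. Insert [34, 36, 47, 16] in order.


Insertions: 34->slot 6; 36->slot 1; 47->slot 5; 16->slot 2
Table: [None, 36, 16, None, None, 47, 34]


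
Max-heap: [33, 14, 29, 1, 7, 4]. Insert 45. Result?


Append 45: [33, 14, 29, 1, 7, 4, 45]
Bubble up: swap idx 6(45) with idx 2(29); swap idx 2(45) with idx 0(33)
Result: [45, 14, 33, 1, 7, 4, 29]


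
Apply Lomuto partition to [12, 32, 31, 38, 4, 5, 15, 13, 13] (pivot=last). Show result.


Elements <= 13 go left of pivot.
Result: [12, 4, 5, 13, 13, 31, 15, 38, 32], pivot at index 4


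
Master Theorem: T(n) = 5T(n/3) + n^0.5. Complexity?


a=5, b=3, c=0.5. log_3(5)=1.465 > c=0.5. Case 1: O(n^log_b(a)) = O(n^1.465)
Complexity: O(n^1.465)


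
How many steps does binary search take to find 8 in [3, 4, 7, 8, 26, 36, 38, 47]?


Search for 8:
[0,7] mid=3 arr[3]=8
Total: 1 comparisons


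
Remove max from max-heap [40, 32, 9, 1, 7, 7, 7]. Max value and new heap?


Max = 40
Replace root with last, heapify down
Resulting heap: [32, 7, 9, 1, 7, 7]


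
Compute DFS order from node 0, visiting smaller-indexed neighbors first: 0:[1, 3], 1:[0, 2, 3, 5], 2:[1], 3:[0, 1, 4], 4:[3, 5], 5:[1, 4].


DFS stack-based: start with [0]
Visit order: [0, 1, 2, 3, 4, 5]


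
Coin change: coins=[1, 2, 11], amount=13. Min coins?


dp[0]=0; dp[i]=1+min(dp[i-c] for c in coins)
...dp[8]=4, dp[9]=5, dp[10]=5, dp[11]=1, dp[12]=2, dp[13]=2
Minimum coins for 13 = 2


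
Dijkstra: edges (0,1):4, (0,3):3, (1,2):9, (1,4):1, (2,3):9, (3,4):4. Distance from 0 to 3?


Dijkstra from 0:
Distances: {0: 0, 1: 4, 2: 12, 3: 3, 4: 5}
Shortest distance to 3 = 3, path = [0, 3]


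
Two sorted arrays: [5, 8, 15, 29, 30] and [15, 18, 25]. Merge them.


Compare heads, take smaller each step.
Merged: [5, 8, 15, 15, 18, 25, 29, 30]


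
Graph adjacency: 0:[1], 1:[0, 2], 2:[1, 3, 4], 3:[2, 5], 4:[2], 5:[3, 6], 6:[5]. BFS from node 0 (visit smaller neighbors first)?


BFS queue: start with [0]
Visit order: [0, 1, 2, 3, 4, 5, 6]


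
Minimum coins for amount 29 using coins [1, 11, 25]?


dp[0]=0; dp[i]=1+min(dp[i-c] for c in coins)
...dp[24]=4, dp[25]=1, dp[26]=2, dp[27]=3, dp[28]=4, dp[29]=5
Minimum coins for 29 = 5


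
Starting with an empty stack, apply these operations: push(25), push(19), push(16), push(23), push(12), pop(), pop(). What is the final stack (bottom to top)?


push(25) -> [25]
push(19) -> [25, 19]
push(16) -> [25, 19, 16]
push(23) -> [25, 19, 16, 23]
push(12) -> [25, 19, 16, 23, 12]
pop() returns 12 -> [25, 19, 16, 23]
pop() returns 23 -> [25, 19, 16]
Final stack (bottom to top): [25, 19, 16]


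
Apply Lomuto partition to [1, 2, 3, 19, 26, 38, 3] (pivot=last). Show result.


Elements <= 3 go left of pivot.
Result: [1, 2, 3, 3, 26, 38, 19], pivot at index 3


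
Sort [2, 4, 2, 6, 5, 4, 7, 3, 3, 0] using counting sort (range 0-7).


Count array: [1, 0, 2, 2, 2, 1, 1, 1]
Reconstruct: [0, 2, 2, 3, 3, 4, 4, 5, 6, 7]


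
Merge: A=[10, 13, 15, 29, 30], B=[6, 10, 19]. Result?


Compare heads, take smaller each step.
Merged: [6, 10, 10, 13, 15, 19, 29, 30]


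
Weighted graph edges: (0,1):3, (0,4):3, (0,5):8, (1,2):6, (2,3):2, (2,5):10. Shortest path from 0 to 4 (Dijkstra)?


Dijkstra from 0:
Distances: {0: 0, 1: 3, 2: 9, 3: 11, 4: 3, 5: 8}
Shortest distance to 4 = 3, path = [0, 4]


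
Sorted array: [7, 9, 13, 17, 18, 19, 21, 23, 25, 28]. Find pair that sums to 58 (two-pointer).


Two pointers: lo=0, hi=9
No pair sums to 58


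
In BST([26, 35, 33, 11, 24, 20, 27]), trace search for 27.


BST root = 26
Search for 27: compare at each node
Path: [26, 35, 33, 27]


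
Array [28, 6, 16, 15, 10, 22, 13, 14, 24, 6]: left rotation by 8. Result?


Left rotate by 8: [24, 6, 28, 6, 16, 15, 10, 22, 13, 14]


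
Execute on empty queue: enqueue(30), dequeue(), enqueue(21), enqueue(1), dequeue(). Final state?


enqueue(30) -> [30]
dequeue() returns 30 -> []
enqueue(21) -> [21]
enqueue(1) -> [21, 1]
dequeue() returns 21 -> [1]
Final queue (front to back): [1]


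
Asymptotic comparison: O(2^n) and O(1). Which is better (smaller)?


constant grows slower than exponential
O(1) is asymptotically smaller; O(2^n) grows faster


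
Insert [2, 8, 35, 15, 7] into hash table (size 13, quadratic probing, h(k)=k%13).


Insertions: 2->slot 2; 8->slot 8; 35->slot 9; 15->slot 3; 7->slot 7
Table: [None, None, 2, 15, None, None, None, 7, 8, 35, None, None, None]


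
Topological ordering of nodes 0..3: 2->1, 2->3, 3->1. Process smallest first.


Kahn's algorithm, process smallest node first
Order: [0, 2, 3, 1]


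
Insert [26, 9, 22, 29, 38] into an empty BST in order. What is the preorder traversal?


Root = 26; build tree by BST insertion.
Preorder traversal: [26, 9, 22, 29, 38]


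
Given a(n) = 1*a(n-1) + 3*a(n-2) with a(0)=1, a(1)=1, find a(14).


Build bottom-up:
...a(12)=14209, a(13)=32689, a(14)=1*32689+3*14209=75316


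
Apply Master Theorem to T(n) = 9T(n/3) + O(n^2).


a=9, b=3, c=2. log_3(9)=2 = c=2. Case 2: O(n^c log n) = O(n^2 log n)
Complexity: O(n^2 log n)


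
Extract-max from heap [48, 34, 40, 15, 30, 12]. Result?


Max = 48
Replace root with last, heapify down
Resulting heap: [40, 34, 12, 15, 30]


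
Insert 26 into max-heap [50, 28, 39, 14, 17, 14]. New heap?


Append 26: [50, 28, 39, 14, 17, 14, 26]
Bubble up: no swaps needed
Result: [50, 28, 39, 14, 17, 14, 26]


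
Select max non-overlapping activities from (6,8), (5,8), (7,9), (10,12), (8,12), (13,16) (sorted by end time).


Greedy: pick earliest-ending, then skip overlaps.
Selected (3 activities): [(6, 8), (10, 12), (13, 16)]


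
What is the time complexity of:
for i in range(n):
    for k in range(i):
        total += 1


Per nesting level: O(n) * O(n) [triangular over i] = O(n^2)
Complexity: O(n^2)


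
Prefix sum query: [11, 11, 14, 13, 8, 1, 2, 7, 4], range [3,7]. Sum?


Prefix sums: [0, 11, 22, 36, 49, 57, 58, 60, 67, 71]
Sum[3..7] = prefix[8] - prefix[3] = 67 - 36 = 31


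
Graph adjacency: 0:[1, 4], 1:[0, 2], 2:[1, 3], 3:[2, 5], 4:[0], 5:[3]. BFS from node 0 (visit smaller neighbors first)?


BFS queue: start with [0]
Visit order: [0, 1, 4, 2, 3, 5]


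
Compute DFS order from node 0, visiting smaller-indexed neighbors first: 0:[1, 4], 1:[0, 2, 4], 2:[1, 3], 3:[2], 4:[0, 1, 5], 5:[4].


DFS stack-based: start with [0]
Visit order: [0, 1, 2, 3, 4, 5]


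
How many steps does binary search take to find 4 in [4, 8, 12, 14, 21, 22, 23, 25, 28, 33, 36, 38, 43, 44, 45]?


Search for 4:
[0,14] mid=7 arr[7]=25
[0,6] mid=3 arr[3]=14
[0,2] mid=1 arr[1]=8
[0,0] mid=0 arr[0]=4
Total: 4 comparisons


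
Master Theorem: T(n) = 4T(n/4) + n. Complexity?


a=4, b=4, c=1. log_4(4)=1 = c=1. Case 2: O(n^c log n) = O(n log n)
Complexity: O(n log n)


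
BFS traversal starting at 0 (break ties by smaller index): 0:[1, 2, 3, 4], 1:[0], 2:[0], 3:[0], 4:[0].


BFS queue: start with [0]
Visit order: [0, 1, 2, 3, 4]


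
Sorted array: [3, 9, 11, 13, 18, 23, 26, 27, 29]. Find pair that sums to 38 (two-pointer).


Two pointers: lo=0, hi=8
Found pair: (9, 29) summing to 38


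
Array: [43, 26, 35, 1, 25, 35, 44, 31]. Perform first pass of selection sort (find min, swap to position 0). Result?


After one pass: [1, 26, 35, 43, 25, 35, 44, 31]


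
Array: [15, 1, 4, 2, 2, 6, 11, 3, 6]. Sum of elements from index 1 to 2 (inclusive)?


Prefix sums: [0, 15, 16, 20, 22, 24, 30, 41, 44, 50]
Sum[1..2] = prefix[3] - prefix[1] = 20 - 15 = 5


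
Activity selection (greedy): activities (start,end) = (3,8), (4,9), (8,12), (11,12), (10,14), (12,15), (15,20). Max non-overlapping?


Greedy: pick earliest-ending, then skip overlaps.
Selected (4 activities): [(3, 8), (8, 12), (12, 15), (15, 20)]


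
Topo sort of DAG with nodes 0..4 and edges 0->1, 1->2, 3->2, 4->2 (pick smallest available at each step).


Kahn's algorithm, process smallest node first
Order: [0, 1, 3, 4, 2]


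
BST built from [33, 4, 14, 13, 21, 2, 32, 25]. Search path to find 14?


BST root = 33
Search for 14: compare at each node
Path: [33, 4, 14]


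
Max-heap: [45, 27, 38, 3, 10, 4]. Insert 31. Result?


Append 31: [45, 27, 38, 3, 10, 4, 31]
Bubble up: no swaps needed
Result: [45, 27, 38, 3, 10, 4, 31]


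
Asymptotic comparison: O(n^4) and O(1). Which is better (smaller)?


constant grows slower than quartic
O(1) is asymptotically smaller; O(n^4) grows faster


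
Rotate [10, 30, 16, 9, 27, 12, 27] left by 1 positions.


Left rotate by 1: [30, 16, 9, 27, 12, 27, 10]


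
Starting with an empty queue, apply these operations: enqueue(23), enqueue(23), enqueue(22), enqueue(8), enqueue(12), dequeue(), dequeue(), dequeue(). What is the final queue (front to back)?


enqueue(23) -> [23]
enqueue(23) -> [23, 23]
enqueue(22) -> [23, 23, 22]
enqueue(8) -> [23, 23, 22, 8]
enqueue(12) -> [23, 23, 22, 8, 12]
dequeue() returns 23 -> [23, 22, 8, 12]
dequeue() returns 23 -> [22, 8, 12]
dequeue() returns 22 -> [8, 12]
Final queue (front to back): [8, 12]


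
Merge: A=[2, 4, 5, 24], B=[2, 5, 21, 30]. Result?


Compare heads, take smaller each step.
Merged: [2, 2, 4, 5, 5, 21, 24, 30]


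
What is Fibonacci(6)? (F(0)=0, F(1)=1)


F(n)=F(n-1)+F(n-2)
...F(4)=3, F(5)=5, F(6)=8


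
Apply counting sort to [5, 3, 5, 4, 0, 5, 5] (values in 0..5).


Count array: [1, 0, 0, 1, 1, 4]
Reconstruct: [0, 3, 4, 5, 5, 5, 5]


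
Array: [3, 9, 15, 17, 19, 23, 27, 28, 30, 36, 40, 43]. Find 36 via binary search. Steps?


Search for 36:
[0,11] mid=5 arr[5]=23
[6,11] mid=8 arr[8]=30
[9,11] mid=10 arr[10]=40
[9,9] mid=9 arr[9]=36
Total: 4 comparisons


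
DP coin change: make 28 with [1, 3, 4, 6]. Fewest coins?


dp[0]=0; dp[i]=1+min(dp[i-c] for c in coins)
...dp[23]=5, dp[24]=4, dp[25]=5, dp[26]=5, dp[27]=5, dp[28]=5
Minimum coins for 28 = 5


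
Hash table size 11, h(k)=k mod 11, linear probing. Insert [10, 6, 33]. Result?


Insertions: 10->slot 10; 6->slot 6; 33->slot 0
Table: [33, None, None, None, None, None, 6, None, None, None, 10]


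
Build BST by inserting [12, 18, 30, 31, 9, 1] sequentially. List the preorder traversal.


Root = 12; build tree by BST insertion.
Preorder traversal: [12, 9, 1, 18, 30, 31]


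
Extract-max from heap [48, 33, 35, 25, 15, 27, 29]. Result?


Max = 48
Replace root with last, heapify down
Resulting heap: [35, 33, 29, 25, 15, 27]


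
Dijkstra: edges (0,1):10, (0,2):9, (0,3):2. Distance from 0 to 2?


Dijkstra from 0:
Distances: {0: 0, 1: 10, 2: 9, 3: 2}
Shortest distance to 2 = 9, path = [0, 2]


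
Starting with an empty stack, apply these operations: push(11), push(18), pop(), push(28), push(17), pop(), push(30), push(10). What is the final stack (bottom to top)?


push(11) -> [11]
push(18) -> [11, 18]
pop() returns 18 -> [11]
push(28) -> [11, 28]
push(17) -> [11, 28, 17]
pop() returns 17 -> [11, 28]
push(30) -> [11, 28, 30]
push(10) -> [11, 28, 30, 10]
Final stack (bottom to top): [11, 28, 30, 10]


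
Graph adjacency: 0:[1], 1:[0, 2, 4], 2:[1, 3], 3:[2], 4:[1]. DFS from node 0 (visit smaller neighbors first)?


DFS stack-based: start with [0]
Visit order: [0, 1, 2, 3, 4]


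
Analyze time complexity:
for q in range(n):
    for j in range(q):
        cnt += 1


Per nesting level: O(n) * O(n) [triangular over q] = O(n^2)
Complexity: O(n^2)


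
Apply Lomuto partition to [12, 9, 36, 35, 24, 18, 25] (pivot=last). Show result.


Elements <= 25 go left of pivot.
Result: [12, 9, 24, 18, 25, 35, 36], pivot at index 4


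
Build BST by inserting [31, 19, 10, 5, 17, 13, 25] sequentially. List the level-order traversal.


Root = 31; build tree by BST insertion.
Level-Order traversal: [31, 19, 10, 25, 5, 17, 13]


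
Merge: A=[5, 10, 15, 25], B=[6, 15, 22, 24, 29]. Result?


Compare heads, take smaller each step.
Merged: [5, 6, 10, 15, 15, 22, 24, 25, 29]


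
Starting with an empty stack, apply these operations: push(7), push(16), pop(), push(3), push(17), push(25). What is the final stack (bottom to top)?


push(7) -> [7]
push(16) -> [7, 16]
pop() returns 16 -> [7]
push(3) -> [7, 3]
push(17) -> [7, 3, 17]
push(25) -> [7, 3, 17, 25]
Final stack (bottom to top): [7, 3, 17, 25]


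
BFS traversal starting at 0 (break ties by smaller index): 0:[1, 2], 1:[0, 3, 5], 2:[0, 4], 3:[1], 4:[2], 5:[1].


BFS queue: start with [0]
Visit order: [0, 1, 2, 3, 5, 4]


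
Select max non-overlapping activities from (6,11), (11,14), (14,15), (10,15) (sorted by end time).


Greedy: pick earliest-ending, then skip overlaps.
Selected (3 activities): [(6, 11), (11, 14), (14, 15)]


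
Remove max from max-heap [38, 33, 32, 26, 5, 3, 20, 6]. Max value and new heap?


Max = 38
Replace root with last, heapify down
Resulting heap: [33, 26, 32, 6, 5, 3, 20]


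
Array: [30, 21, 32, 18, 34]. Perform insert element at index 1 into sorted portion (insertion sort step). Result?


After one pass: [21, 30, 32, 18, 34]


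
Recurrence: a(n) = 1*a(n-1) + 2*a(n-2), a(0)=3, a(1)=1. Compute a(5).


Build bottom-up:
...a(3)=9, a(4)=23, a(5)=1*23+2*9=41


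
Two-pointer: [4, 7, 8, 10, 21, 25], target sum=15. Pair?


Two pointers: lo=0, hi=5
Found pair: (7, 8) summing to 15


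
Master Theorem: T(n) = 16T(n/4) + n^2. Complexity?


a=16, b=4, c=2. log_4(16)=2 = c=2. Case 2: O(n^c log n) = O(n^2 log n)
Complexity: O(n^2 log n)


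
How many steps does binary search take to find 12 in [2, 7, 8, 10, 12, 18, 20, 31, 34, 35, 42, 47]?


Search for 12:
[0,11] mid=5 arr[5]=18
[0,4] mid=2 arr[2]=8
[3,4] mid=3 arr[3]=10
[4,4] mid=4 arr[4]=12
Total: 4 comparisons


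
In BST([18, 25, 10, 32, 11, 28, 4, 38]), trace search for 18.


BST root = 18
Search for 18: compare at each node
Path: [18]


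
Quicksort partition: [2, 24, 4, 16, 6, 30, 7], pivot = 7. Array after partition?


Elements <= 7 go left of pivot.
Result: [2, 4, 6, 7, 24, 30, 16], pivot at index 3


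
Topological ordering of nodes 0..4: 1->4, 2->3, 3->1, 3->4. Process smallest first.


Kahn's algorithm, process smallest node first
Order: [0, 2, 3, 1, 4]


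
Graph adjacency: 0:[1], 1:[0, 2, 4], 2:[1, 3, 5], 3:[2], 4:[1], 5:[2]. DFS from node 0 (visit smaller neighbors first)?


DFS stack-based: start with [0]
Visit order: [0, 1, 2, 3, 5, 4]


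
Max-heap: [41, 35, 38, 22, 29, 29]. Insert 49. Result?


Append 49: [41, 35, 38, 22, 29, 29, 49]
Bubble up: swap idx 6(49) with idx 2(38); swap idx 2(49) with idx 0(41)
Result: [49, 35, 41, 22, 29, 29, 38]


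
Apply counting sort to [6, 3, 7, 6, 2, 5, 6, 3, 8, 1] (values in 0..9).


Count array: [0, 1, 1, 2, 0, 1, 3, 1, 1, 0]
Reconstruct: [1, 2, 3, 3, 5, 6, 6, 6, 7, 8]


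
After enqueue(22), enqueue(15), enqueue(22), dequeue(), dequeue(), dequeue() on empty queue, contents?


enqueue(22) -> [22]
enqueue(15) -> [22, 15]
enqueue(22) -> [22, 15, 22]
dequeue() returns 22 -> [15, 22]
dequeue() returns 15 -> [22]
dequeue() returns 22 -> []
Final queue (front to back): []


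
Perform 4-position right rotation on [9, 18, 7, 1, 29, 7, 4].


Right rotate by 4: [1, 29, 7, 4, 9, 18, 7]


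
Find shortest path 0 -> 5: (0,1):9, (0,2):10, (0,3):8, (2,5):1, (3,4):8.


Dijkstra from 0:
Distances: {0: 0, 1: 9, 2: 10, 3: 8, 4: 16, 5: 11}
Shortest distance to 5 = 11, path = [0, 2, 5]


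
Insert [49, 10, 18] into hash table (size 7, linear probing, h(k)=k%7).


Insertions: 49->slot 0; 10->slot 3; 18->slot 4
Table: [49, None, None, 10, 18, None, None]


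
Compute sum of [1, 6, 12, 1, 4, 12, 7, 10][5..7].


Prefix sums: [0, 1, 7, 19, 20, 24, 36, 43, 53]
Sum[5..7] = prefix[8] - prefix[5] = 53 - 24 = 29


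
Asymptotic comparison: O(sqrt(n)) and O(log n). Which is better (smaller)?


logarithmic grows slower than sublinear
O(log n) is asymptotically smaller; O(sqrt(n)) grows faster


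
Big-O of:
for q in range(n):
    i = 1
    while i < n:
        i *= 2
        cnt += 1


Per nesting level: O(n) * O(log n) = O(n log n)
Complexity: O(n log n)


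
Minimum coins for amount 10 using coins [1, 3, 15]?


dp[0]=0; dp[i]=1+min(dp[i-c] for c in coins)
...dp[5]=3, dp[6]=2, dp[7]=3, dp[8]=4, dp[9]=3, dp[10]=4
Minimum coins for 10 = 4


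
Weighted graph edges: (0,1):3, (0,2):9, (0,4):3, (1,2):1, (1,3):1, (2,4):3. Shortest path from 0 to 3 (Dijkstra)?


Dijkstra from 0:
Distances: {0: 0, 1: 3, 2: 4, 3: 4, 4: 3}
Shortest distance to 3 = 4, path = [0, 1, 3]


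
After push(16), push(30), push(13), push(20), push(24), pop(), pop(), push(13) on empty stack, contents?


push(16) -> [16]
push(30) -> [16, 30]
push(13) -> [16, 30, 13]
push(20) -> [16, 30, 13, 20]
push(24) -> [16, 30, 13, 20, 24]
pop() returns 24 -> [16, 30, 13, 20]
pop() returns 20 -> [16, 30, 13]
push(13) -> [16, 30, 13, 13]
Final stack (bottom to top): [16, 30, 13, 13]


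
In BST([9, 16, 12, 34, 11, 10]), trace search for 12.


BST root = 9
Search for 12: compare at each node
Path: [9, 16, 12]


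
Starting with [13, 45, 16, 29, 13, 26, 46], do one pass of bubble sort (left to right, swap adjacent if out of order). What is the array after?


After one pass: [13, 16, 29, 13, 26, 45, 46]


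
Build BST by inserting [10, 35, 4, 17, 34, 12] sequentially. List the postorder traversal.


Root = 10; build tree by BST insertion.
Postorder traversal: [4, 12, 34, 17, 35, 10]


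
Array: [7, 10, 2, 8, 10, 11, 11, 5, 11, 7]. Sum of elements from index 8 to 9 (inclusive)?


Prefix sums: [0, 7, 17, 19, 27, 37, 48, 59, 64, 75, 82]
Sum[8..9] = prefix[10] - prefix[8] = 82 - 64 = 18


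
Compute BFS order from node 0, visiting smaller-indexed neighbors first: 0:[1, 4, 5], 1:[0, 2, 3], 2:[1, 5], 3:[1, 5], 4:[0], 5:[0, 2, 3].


BFS queue: start with [0]
Visit order: [0, 1, 4, 5, 2, 3]


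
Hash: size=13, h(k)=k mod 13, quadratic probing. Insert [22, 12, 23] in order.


Insertions: 22->slot 9; 12->slot 12; 23->slot 10
Table: [None, None, None, None, None, None, None, None, None, 22, 23, None, 12]


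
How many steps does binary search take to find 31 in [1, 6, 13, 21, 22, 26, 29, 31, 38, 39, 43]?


Search for 31:
[0,10] mid=5 arr[5]=26
[6,10] mid=8 arr[8]=38
[6,7] mid=6 arr[6]=29
[7,7] mid=7 arr[7]=31
Total: 4 comparisons


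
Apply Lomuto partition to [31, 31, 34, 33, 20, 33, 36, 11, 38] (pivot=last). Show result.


Elements <= 38 go left of pivot.
Result: [31, 31, 34, 33, 20, 33, 36, 11, 38], pivot at index 8


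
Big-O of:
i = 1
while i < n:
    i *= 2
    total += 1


Per nesting level: O(log n) = O(log n)
Complexity: O(log n)


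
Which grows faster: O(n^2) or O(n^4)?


quadratic grows slower than quartic
O(n^2) is asymptotically smaller; O(n^4) grows faster


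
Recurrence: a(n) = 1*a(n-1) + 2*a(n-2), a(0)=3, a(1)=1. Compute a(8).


Build bottom-up:
...a(6)=87, a(7)=169, a(8)=1*169+2*87=343


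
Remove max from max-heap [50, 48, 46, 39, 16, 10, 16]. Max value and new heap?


Max = 50
Replace root with last, heapify down
Resulting heap: [48, 39, 46, 16, 16, 10]


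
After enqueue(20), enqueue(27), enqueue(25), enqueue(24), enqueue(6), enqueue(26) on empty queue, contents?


enqueue(20) -> [20]
enqueue(27) -> [20, 27]
enqueue(25) -> [20, 27, 25]
enqueue(24) -> [20, 27, 25, 24]
enqueue(6) -> [20, 27, 25, 24, 6]
enqueue(26) -> [20, 27, 25, 24, 6, 26]
Final queue (front to back): [20, 27, 25, 24, 6, 26]


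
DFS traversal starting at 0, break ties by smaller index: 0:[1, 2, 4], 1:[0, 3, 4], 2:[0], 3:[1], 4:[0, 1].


DFS stack-based: start with [0]
Visit order: [0, 1, 3, 4, 2]


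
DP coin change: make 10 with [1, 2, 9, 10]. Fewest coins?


dp[0]=0; dp[i]=1+min(dp[i-c] for c in coins)
...dp[5]=3, dp[6]=3, dp[7]=4, dp[8]=4, dp[9]=1, dp[10]=1
Minimum coins for 10 = 1


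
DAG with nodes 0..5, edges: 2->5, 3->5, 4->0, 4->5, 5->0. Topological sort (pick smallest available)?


Kahn's algorithm, process smallest node first
Order: [1, 2, 3, 4, 5, 0]


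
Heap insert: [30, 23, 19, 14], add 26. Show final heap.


Append 26: [30, 23, 19, 14, 26]
Bubble up: swap idx 4(26) with idx 1(23)
Result: [30, 26, 19, 14, 23]


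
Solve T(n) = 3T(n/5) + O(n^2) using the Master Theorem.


a=3, b=5, c=2. log_5(3)=0.683 < c=2. Case 3: O(n^c) = O(n^2)
Complexity: O(n^2)


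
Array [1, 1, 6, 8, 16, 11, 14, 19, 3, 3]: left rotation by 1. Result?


Left rotate by 1: [1, 6, 8, 16, 11, 14, 19, 3, 3, 1]


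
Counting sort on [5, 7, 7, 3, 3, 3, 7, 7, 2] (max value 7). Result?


Count array: [0, 0, 1, 3, 0, 1, 0, 4]
Reconstruct: [2, 3, 3, 3, 5, 7, 7, 7, 7]


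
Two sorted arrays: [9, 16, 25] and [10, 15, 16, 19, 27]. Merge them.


Compare heads, take smaller each step.
Merged: [9, 10, 15, 16, 16, 19, 25, 27]


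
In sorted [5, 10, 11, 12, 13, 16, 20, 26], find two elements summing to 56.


Two pointers: lo=0, hi=7
No pair sums to 56


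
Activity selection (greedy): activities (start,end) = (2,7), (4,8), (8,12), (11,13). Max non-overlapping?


Greedy: pick earliest-ending, then skip overlaps.
Selected (2 activities): [(2, 7), (8, 12)]


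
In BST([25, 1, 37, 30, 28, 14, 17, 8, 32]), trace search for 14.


BST root = 25
Search for 14: compare at each node
Path: [25, 1, 14]


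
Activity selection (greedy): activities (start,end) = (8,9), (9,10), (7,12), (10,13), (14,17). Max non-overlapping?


Greedy: pick earliest-ending, then skip overlaps.
Selected (4 activities): [(8, 9), (9, 10), (10, 13), (14, 17)]


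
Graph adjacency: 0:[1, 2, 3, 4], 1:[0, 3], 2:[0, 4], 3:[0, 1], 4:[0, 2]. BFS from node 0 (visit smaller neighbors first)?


BFS queue: start with [0]
Visit order: [0, 1, 2, 3, 4]


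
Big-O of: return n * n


Analysis: constant-time operation, no loop
Complexity: O(1)


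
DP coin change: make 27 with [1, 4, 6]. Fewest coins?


dp[0]=0; dp[i]=1+min(dp[i-c] for c in coins)
...dp[22]=4, dp[23]=5, dp[24]=4, dp[25]=5, dp[26]=5, dp[27]=6
Minimum coins for 27 = 6


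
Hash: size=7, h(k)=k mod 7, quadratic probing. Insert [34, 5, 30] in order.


Insertions: 34->slot 6; 5->slot 5; 30->slot 2
Table: [None, None, 30, None, None, 5, 34]


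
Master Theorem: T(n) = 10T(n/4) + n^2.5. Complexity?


a=10, b=4, c=2.5. log_4(10)=1.661 < c=2.5. Case 3: O(n^c) = O(n^2.500)
Complexity: O(n^2.500)


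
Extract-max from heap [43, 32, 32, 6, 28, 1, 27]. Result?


Max = 43
Replace root with last, heapify down
Resulting heap: [32, 28, 32, 6, 27, 1]


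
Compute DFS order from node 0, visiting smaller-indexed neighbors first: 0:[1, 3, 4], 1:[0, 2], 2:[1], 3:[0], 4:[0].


DFS stack-based: start with [0]
Visit order: [0, 1, 2, 3, 4]


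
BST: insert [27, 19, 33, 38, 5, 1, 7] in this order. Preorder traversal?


Root = 27; build tree by BST insertion.
Preorder traversal: [27, 19, 5, 1, 7, 33, 38]


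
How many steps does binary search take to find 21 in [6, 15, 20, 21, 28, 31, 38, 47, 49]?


Search for 21:
[0,8] mid=4 arr[4]=28
[0,3] mid=1 arr[1]=15
[2,3] mid=2 arr[2]=20
[3,3] mid=3 arr[3]=21
Total: 4 comparisons


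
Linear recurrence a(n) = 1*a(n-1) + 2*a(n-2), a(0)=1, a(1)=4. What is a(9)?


Build bottom-up:
...a(7)=214, a(8)=426, a(9)=1*426+2*214=854


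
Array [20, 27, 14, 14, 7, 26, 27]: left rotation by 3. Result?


Left rotate by 3: [14, 7, 26, 27, 20, 27, 14]


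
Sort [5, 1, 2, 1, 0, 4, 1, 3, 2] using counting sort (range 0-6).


Count array: [1, 3, 2, 1, 1, 1, 0]
Reconstruct: [0, 1, 1, 1, 2, 2, 3, 4, 5]


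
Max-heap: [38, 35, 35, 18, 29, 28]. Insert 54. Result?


Append 54: [38, 35, 35, 18, 29, 28, 54]
Bubble up: swap idx 6(54) with idx 2(35); swap idx 2(54) with idx 0(38)
Result: [54, 35, 38, 18, 29, 28, 35]


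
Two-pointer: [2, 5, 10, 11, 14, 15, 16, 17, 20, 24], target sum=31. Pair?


Two pointers: lo=0, hi=9
Found pair: (11, 20) summing to 31


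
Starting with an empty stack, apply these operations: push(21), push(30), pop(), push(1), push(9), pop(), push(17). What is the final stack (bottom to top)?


push(21) -> [21]
push(30) -> [21, 30]
pop() returns 30 -> [21]
push(1) -> [21, 1]
push(9) -> [21, 1, 9]
pop() returns 9 -> [21, 1]
push(17) -> [21, 1, 17]
Final stack (bottom to top): [21, 1, 17]


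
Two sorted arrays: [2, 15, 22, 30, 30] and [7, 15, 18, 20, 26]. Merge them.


Compare heads, take smaller each step.
Merged: [2, 7, 15, 15, 18, 20, 22, 26, 30, 30]


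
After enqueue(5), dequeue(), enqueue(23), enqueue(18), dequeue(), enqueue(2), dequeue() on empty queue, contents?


enqueue(5) -> [5]
dequeue() returns 5 -> []
enqueue(23) -> [23]
enqueue(18) -> [23, 18]
dequeue() returns 23 -> [18]
enqueue(2) -> [18, 2]
dequeue() returns 18 -> [2]
Final queue (front to back): [2]


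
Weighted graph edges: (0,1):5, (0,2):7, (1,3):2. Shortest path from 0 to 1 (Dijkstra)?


Dijkstra from 0:
Distances: {0: 0, 1: 5, 2: 7, 3: 7}
Shortest distance to 1 = 5, path = [0, 1]


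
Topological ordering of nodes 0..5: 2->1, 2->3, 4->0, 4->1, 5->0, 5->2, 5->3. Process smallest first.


Kahn's algorithm, process smallest node first
Order: [4, 5, 0, 2, 1, 3]


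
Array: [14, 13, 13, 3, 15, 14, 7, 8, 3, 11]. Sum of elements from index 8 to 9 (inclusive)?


Prefix sums: [0, 14, 27, 40, 43, 58, 72, 79, 87, 90, 101]
Sum[8..9] = prefix[10] - prefix[8] = 101 - 87 = 14


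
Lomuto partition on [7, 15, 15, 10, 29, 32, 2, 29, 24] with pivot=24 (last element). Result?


Elements <= 24 go left of pivot.
Result: [7, 15, 15, 10, 2, 24, 29, 29, 32], pivot at index 5


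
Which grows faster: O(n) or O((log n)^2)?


polylogarithmic grows slower than linear
O((log n)^2) is asymptotically smaller; O(n) grows faster


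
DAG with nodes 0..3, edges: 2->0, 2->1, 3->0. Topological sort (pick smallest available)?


Kahn's algorithm, process smallest node first
Order: [2, 1, 3, 0]


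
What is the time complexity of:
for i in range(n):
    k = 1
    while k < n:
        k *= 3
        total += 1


Per nesting level: O(n) * O(log n) = O(n log n)
Complexity: O(n log n)


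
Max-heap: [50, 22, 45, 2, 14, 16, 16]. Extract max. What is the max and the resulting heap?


Max = 50
Replace root with last, heapify down
Resulting heap: [45, 22, 16, 2, 14, 16]


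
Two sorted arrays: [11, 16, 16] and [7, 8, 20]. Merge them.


Compare heads, take smaller each step.
Merged: [7, 8, 11, 16, 16, 20]


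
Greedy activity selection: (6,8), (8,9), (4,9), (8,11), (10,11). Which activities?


Greedy: pick earliest-ending, then skip overlaps.
Selected (3 activities): [(6, 8), (8, 9), (10, 11)]


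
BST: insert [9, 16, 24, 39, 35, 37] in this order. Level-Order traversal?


Root = 9; build tree by BST insertion.
Level-Order traversal: [9, 16, 24, 39, 35, 37]


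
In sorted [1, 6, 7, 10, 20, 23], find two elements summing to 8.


Two pointers: lo=0, hi=5
Found pair: (1, 7) summing to 8


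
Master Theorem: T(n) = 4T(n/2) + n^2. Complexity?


a=4, b=2, c=2. log_2(4)=2 = c=2. Case 2: O(n^c log n) = O(n^2 log n)
Complexity: O(n^2 log n)


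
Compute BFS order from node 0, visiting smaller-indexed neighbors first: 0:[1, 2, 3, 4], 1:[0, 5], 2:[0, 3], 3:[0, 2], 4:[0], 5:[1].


BFS queue: start with [0]
Visit order: [0, 1, 2, 3, 4, 5]


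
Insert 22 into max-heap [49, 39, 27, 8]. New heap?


Append 22: [49, 39, 27, 8, 22]
Bubble up: no swaps needed
Result: [49, 39, 27, 8, 22]


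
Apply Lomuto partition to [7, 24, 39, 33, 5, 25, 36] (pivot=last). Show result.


Elements <= 36 go left of pivot.
Result: [7, 24, 33, 5, 25, 36, 39], pivot at index 5


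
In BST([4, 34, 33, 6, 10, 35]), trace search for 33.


BST root = 4
Search for 33: compare at each node
Path: [4, 34, 33]


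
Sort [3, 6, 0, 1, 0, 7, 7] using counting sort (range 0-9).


Count array: [2, 1, 0, 1, 0, 0, 1, 2, 0, 0]
Reconstruct: [0, 0, 1, 3, 6, 7, 7]


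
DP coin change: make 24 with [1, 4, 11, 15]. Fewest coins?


dp[0]=0; dp[i]=1+min(dp[i-c] for c in coins)
...dp[19]=2, dp[20]=3, dp[21]=4, dp[22]=2, dp[23]=3, dp[24]=4
Minimum coins for 24 = 4


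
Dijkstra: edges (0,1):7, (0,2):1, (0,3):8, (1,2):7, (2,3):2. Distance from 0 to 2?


Dijkstra from 0:
Distances: {0: 0, 1: 7, 2: 1, 3: 3}
Shortest distance to 2 = 1, path = [0, 2]


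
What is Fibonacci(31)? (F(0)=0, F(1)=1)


F(n)=F(n-1)+F(n-2)
...F(29)=514229, F(30)=832040, F(31)=1346269


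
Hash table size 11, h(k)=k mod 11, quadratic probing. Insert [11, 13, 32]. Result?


Insertions: 11->slot 0; 13->slot 2; 32->slot 10
Table: [11, None, 13, None, None, None, None, None, None, None, 32]


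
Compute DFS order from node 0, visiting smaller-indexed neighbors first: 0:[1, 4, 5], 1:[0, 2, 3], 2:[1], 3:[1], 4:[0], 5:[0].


DFS stack-based: start with [0]
Visit order: [0, 1, 2, 3, 4, 5]


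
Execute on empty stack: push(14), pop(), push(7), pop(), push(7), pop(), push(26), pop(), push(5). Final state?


push(14) -> [14]
pop() returns 14 -> []
push(7) -> [7]
pop() returns 7 -> []
push(7) -> [7]
pop() returns 7 -> []
push(26) -> [26]
pop() returns 26 -> []
push(5) -> [5]
Final stack (bottom to top): [5]


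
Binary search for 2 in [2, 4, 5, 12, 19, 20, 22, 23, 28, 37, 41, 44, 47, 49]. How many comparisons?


Search for 2:
[0,13] mid=6 arr[6]=22
[0,5] mid=2 arr[2]=5
[0,1] mid=0 arr[0]=2
Total: 3 comparisons


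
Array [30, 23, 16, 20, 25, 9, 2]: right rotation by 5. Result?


Right rotate by 5: [16, 20, 25, 9, 2, 30, 23]


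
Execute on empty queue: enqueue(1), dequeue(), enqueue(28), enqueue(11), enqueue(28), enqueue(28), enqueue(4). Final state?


enqueue(1) -> [1]
dequeue() returns 1 -> []
enqueue(28) -> [28]
enqueue(11) -> [28, 11]
enqueue(28) -> [28, 11, 28]
enqueue(28) -> [28, 11, 28, 28]
enqueue(4) -> [28, 11, 28, 28, 4]
Final queue (front to back): [28, 11, 28, 28, 4]


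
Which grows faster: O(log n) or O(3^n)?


logarithmic grows slower than exponential (base 3)
O(log n) is asymptotically smaller; O(3^n) grows faster


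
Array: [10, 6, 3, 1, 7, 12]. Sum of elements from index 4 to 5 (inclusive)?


Prefix sums: [0, 10, 16, 19, 20, 27, 39]
Sum[4..5] = prefix[6] - prefix[4] = 39 - 20 = 19


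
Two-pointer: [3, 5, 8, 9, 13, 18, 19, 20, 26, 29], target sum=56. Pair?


Two pointers: lo=0, hi=9
No pair sums to 56


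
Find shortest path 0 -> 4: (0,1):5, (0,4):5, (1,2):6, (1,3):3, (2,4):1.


Dijkstra from 0:
Distances: {0: 0, 1: 5, 2: 6, 3: 8, 4: 5}
Shortest distance to 4 = 5, path = [0, 4]


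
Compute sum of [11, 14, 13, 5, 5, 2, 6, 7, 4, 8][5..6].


Prefix sums: [0, 11, 25, 38, 43, 48, 50, 56, 63, 67, 75]
Sum[5..6] = prefix[7] - prefix[5] = 56 - 48 = 8


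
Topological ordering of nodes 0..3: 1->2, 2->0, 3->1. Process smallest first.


Kahn's algorithm, process smallest node first
Order: [3, 1, 2, 0]


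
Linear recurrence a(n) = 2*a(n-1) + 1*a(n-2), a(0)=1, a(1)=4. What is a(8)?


Build bottom-up:
...a(6)=309, a(7)=746, a(8)=2*746+1*309=1801


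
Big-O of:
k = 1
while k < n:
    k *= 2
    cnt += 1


Per nesting level: O(log n) = O(log n)
Complexity: O(log n)


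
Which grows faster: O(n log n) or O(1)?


constant grows slower than linearithmic
O(1) is asymptotically smaller; O(n log n) grows faster


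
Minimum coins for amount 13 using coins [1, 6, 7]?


dp[0]=0; dp[i]=1+min(dp[i-c] for c in coins)
...dp[8]=2, dp[9]=3, dp[10]=4, dp[11]=5, dp[12]=2, dp[13]=2
Minimum coins for 13 = 2


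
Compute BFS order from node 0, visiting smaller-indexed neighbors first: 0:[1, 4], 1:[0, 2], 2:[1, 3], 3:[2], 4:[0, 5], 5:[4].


BFS queue: start with [0]
Visit order: [0, 1, 4, 2, 5, 3]


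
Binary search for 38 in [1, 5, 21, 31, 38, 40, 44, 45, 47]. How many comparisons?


Search for 38:
[0,8] mid=4 arr[4]=38
Total: 1 comparisons


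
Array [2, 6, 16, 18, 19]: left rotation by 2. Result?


Left rotate by 2: [16, 18, 19, 2, 6]


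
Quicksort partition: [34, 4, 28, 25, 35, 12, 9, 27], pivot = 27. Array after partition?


Elements <= 27 go left of pivot.
Result: [4, 25, 12, 9, 27, 28, 34, 35], pivot at index 4


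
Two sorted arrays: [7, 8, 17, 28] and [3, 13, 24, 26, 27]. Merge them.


Compare heads, take smaller each step.
Merged: [3, 7, 8, 13, 17, 24, 26, 27, 28]


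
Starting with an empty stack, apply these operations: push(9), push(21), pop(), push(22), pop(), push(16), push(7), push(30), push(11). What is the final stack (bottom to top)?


push(9) -> [9]
push(21) -> [9, 21]
pop() returns 21 -> [9]
push(22) -> [9, 22]
pop() returns 22 -> [9]
push(16) -> [9, 16]
push(7) -> [9, 16, 7]
push(30) -> [9, 16, 7, 30]
push(11) -> [9, 16, 7, 30, 11]
Final stack (bottom to top): [9, 16, 7, 30, 11]


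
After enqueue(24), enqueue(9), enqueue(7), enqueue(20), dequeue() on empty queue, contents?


enqueue(24) -> [24]
enqueue(9) -> [24, 9]
enqueue(7) -> [24, 9, 7]
enqueue(20) -> [24, 9, 7, 20]
dequeue() returns 24 -> [9, 7, 20]
Final queue (front to back): [9, 7, 20]


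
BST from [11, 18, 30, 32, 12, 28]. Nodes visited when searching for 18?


BST root = 11
Search for 18: compare at each node
Path: [11, 18]


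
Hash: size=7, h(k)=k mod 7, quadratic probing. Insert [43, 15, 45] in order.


Insertions: 43->slot 1; 15->slot 2; 45->slot 3
Table: [None, 43, 15, 45, None, None, None]


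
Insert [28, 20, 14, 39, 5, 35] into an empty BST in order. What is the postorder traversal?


Root = 28; build tree by BST insertion.
Postorder traversal: [5, 14, 20, 35, 39, 28]


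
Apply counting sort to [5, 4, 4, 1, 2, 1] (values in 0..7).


Count array: [0, 2, 1, 0, 2, 1, 0, 0]
Reconstruct: [1, 1, 2, 4, 4, 5]


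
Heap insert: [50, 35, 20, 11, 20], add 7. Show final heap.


Append 7: [50, 35, 20, 11, 20, 7]
Bubble up: no swaps needed
Result: [50, 35, 20, 11, 20, 7]


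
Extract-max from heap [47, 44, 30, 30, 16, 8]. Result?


Max = 47
Replace root with last, heapify down
Resulting heap: [44, 30, 30, 8, 16]


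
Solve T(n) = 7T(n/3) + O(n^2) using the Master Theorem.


a=7, b=3, c=2. log_3(7)=1.771 < c=2. Case 3: O(n^c) = O(n^2)
Complexity: O(n^2)


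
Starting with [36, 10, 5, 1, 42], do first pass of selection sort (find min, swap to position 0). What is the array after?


After one pass: [1, 10, 5, 36, 42]


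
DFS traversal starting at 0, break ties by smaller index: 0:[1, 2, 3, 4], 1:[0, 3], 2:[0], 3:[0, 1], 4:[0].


DFS stack-based: start with [0]
Visit order: [0, 1, 3, 2, 4]


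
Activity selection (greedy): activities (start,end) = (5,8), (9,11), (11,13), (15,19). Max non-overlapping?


Greedy: pick earliest-ending, then skip overlaps.
Selected (4 activities): [(5, 8), (9, 11), (11, 13), (15, 19)]


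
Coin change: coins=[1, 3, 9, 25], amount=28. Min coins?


dp[0]=0; dp[i]=1+min(dp[i-c] for c in coins)
...dp[23]=5, dp[24]=4, dp[25]=1, dp[26]=2, dp[27]=3, dp[28]=2
Minimum coins for 28 = 2


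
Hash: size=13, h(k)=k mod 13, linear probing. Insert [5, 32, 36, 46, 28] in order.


Insertions: 5->slot 5; 32->slot 6; 36->slot 10; 46->slot 7; 28->slot 2
Table: [None, None, 28, None, None, 5, 32, 46, None, None, 36, None, None]


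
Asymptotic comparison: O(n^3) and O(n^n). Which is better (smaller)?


cubic grows slower than n^n
O(n^3) is asymptotically smaller; O(n^n) grows faster


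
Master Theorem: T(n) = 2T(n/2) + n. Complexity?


a=2, b=2, c=1. log_2(2)=1 = c=1. Case 2: O(n^c log n) = O(n log n)
Complexity: O(n log n)


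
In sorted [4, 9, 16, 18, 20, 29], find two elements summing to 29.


Two pointers: lo=0, hi=5
Found pair: (9, 20) summing to 29


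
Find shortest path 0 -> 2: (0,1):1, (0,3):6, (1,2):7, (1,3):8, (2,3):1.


Dijkstra from 0:
Distances: {0: 0, 1: 1, 2: 7, 3: 6}
Shortest distance to 2 = 7, path = [0, 3, 2]


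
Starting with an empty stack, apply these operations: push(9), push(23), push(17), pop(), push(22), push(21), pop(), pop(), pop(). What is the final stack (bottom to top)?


push(9) -> [9]
push(23) -> [9, 23]
push(17) -> [9, 23, 17]
pop() returns 17 -> [9, 23]
push(22) -> [9, 23, 22]
push(21) -> [9, 23, 22, 21]
pop() returns 21 -> [9, 23, 22]
pop() returns 22 -> [9, 23]
pop() returns 23 -> [9]
Final stack (bottom to top): [9]


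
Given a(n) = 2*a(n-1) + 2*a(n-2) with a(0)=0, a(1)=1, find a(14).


Build bottom-up:
...a(12)=49920, a(13)=136384, a(14)=2*136384+2*49920=372608


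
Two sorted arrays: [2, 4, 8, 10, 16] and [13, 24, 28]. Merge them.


Compare heads, take smaller each step.
Merged: [2, 4, 8, 10, 13, 16, 24, 28]


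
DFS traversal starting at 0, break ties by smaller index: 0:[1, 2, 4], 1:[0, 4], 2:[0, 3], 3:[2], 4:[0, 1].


DFS stack-based: start with [0]
Visit order: [0, 1, 4, 2, 3]
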